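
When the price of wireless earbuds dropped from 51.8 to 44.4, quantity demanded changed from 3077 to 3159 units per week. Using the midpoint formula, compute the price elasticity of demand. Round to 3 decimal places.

-0.171

%Δq = (3159 − 3077)/[(3077 + 3159)/2] = 82/3118 ≈ 0.0263.
%ΔP = (44.4 − 51.8)/[(51.8 + 44.4)/2] = -7.4/48.1 ≈ -0.1538.
Arc elasticity E = %Δq/%ΔP ≈ 0.0263/-0.1538 ≈ -0.171.
|E| < 1: demand is inelastic over this range.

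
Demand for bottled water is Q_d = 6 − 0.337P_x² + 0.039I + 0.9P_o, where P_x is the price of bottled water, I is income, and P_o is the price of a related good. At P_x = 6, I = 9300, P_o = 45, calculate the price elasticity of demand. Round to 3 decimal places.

-0.061

Evaluating quantity at (P_x, I, P_o) gives Q_d = 6 − 0.337(6)² + 0.039(9300) + 0.9(45) = 6 − 12.132 + 362.7 + 40.5 = 397.068.
∂Q_d/∂P_x = −2·0.337·P_x = -4.044, so E_p = -4.044·(6/397.068) ≈ -0.061.
|E_p| < 1: demand is inelastic.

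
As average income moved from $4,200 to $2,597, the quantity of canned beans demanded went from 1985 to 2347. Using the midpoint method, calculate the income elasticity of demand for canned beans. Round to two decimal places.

%ΔQ = (2347 − 1985)/[(1985+2347)/2] = 362/2166 ≈ 0.1671.
%ΔM = (2,597 − 4,200)/[(4,200+2,597)/2] = -1603/3398.5 ≈ -0.4717.
E_I = %ΔQ/%ΔM ≈ -0.35.
E_I < 0: inferior good.

-0.35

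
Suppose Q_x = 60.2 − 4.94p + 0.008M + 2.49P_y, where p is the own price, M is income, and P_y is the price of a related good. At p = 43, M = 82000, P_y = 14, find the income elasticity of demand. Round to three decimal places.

Substituting, Q_x = 60.2 − 4.94(43) + 0.008(82000) + 2.49(14) = 60.2 − 212.42 + 656 + 34.86 = 538.64.
∂Q_x/∂M = +0.008, so E_I = 0.008·(82000/538.64) ≈ 1.218.
E_I > 1: normal good (luxury).

1.218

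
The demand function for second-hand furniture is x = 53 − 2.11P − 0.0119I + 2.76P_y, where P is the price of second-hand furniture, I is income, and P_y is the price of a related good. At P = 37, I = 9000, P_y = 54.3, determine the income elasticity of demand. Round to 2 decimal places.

Substituting, x = 53 − 2.11(37) − 0.0119(9000) + 2.76(54.3) = 53 − 78.07 − 107.1 + 149.868 = 17.698.
∂x/∂I = −0.0119, so E_I = -0.0119·(9000/17.698) ≈ -6.05.
E_I < 0: inferior good.

-6.05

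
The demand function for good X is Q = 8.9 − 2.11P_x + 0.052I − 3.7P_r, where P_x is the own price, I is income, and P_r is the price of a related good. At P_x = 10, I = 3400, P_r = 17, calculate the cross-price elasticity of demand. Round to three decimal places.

-0.618

Substituting, Q = 8.9 − 2.11(10) + 0.052(3400) − 3.7(17) = 8.9 − 21.1 + 176.8 − 62.9 = 101.7.
∂Q/∂P_r = −3.7, so E_xy = -3.7·(17/101.7) ≈ -0.618.
E_xy < 0: the goods are complements.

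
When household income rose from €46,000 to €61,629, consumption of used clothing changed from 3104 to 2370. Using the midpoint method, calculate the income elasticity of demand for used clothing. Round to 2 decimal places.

-0.92

%ΔQ = (2370 − 3104)/[(3104+2370)/2] = -734/2737 ≈ -0.2682.
%ΔI = (61,629 − 46,000)/[(46,000+61,629)/2] = 15629/53814.5 ≈ 0.2904.
E_I = %ΔQ/%ΔI ≈ -0.92.
E_I < 0: inferior good.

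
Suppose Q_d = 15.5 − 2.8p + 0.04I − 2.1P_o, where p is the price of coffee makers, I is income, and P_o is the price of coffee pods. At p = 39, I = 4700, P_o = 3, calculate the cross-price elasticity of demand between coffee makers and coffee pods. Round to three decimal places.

-0.072

At the given point, Q_d = 15.5 − 2.8(39) + 0.04(4700) − 2.1(3) = 15.5 − 109.2 + 188 − 6.3 = 88.
∂Q_d/∂P_o = −2.1, so E_xy = -2.1·(3/88) ≈ -0.072.
E_xy < 0: the goods are complements.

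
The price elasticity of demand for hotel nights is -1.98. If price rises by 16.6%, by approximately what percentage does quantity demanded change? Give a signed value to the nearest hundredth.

%ΔQ ≈ E × %ΔP = (-1.98) × (16.6%) ≈ -32.87%.

-32.87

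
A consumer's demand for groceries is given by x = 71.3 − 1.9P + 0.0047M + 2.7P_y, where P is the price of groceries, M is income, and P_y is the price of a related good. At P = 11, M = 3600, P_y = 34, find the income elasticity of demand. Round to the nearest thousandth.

0.106

At the given point, x = 71.3 − 1.9(11) + 0.0047(3600) + 2.7(34) = 71.3 − 20.9 + 16.92 + 91.8 = 159.12.
∂x/∂M = +0.0047, so E_I = 0.0047·(3600/159.12) ≈ 0.106.
E_I ∈ (0,1): normal good (necessity).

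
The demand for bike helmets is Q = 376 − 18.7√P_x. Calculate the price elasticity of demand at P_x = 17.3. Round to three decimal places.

-0.130

At P_x = 17.3, Q = 298.2206.
dQ/dP_x = −18.7/(2√P_x) = −18.7/(2·4.1593).
Point elasticity E = (dQ/dP_x)·(P_x/Q) = -2.248 × 17.3/298.2206 ≈ -0.130.
|E| < 1, so demand is inelastic at this price.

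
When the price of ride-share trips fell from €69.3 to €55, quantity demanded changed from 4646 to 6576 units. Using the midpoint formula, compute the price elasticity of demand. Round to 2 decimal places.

%ΔQ = (6576 − 4646)/[(4646 + 6576)/2] = 1930/5611 ≈ 0.3440.
%ΔP = (55 − 69.3)/[(69.3 + 55)/2] = -14.3/62.15 ≈ -0.2301.
Arc elasticity E = %ΔQ/%ΔP ≈ 0.3440/-0.2301 ≈ -1.49.
|E| > 1: demand is elastic over this range.

-1.49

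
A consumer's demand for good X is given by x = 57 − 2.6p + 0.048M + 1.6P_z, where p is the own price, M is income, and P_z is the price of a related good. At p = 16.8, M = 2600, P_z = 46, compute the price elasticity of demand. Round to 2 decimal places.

-0.21

Substituting, x = 57 − 2.6(16.8) + 0.048(2600) + 1.6(46) = 57 − 43.68 + 124.8 + 73.6 = 211.72.
∂x/∂p = −2.6, so E_p = (−2.6)·(16.8/211.72) ≈ -0.21.
|E_p| < 1: demand is inelastic.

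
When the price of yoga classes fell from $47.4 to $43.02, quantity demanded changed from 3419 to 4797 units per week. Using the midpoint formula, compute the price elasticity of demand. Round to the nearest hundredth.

-3.46

%ΔQ = (4797 − 3419)/[(3419 + 4797)/2] = 1378/4108 ≈ 0.3354.
%Δp = (43.02 − 47.4)/[(47.4 + 43.02)/2] = -4.38/45.21 ≈ -0.0969.
Arc elasticity E = %ΔQ/%Δp ≈ 0.3354/-0.0969 ≈ -3.46.
|E| > 1: demand is elastic over this range.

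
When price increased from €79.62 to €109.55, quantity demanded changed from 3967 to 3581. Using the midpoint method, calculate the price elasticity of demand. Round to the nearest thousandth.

%Δq = (3581 − 3967)/[(3967 + 3581)/2] = -386/3774 ≈ -0.1023.
%ΔP = (109.55 − 79.62)/[(79.62 + 109.55)/2] = 29.93/94.585 ≈ 0.3164.
Arc elasticity E = %Δq/%ΔP ≈ -0.1023/0.3164 ≈ -0.323.
|E| < 1: demand is inelastic over this range.

-0.323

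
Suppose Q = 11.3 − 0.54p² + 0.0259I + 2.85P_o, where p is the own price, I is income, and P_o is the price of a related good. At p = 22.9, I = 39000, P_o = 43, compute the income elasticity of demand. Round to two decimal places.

1.17

Substituting, Q = 11.3 − 0.54(22.9)² + 0.0259(39000) + 2.85(43) = 11.3 − 283.1814 + 1010.1 + 122.55 = 860.7686.
∂Q/∂I = +0.0259, so E_I = 0.0259·(39000/860.7686) ≈ 1.17.
E_I > 1: normal good (luxury).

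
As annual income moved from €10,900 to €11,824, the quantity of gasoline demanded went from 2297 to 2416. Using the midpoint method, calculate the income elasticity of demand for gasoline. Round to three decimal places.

0.621

%ΔQ = (2416 − 2297)/[(2297+2416)/2] = 119/2356.5 ≈ 0.0505.
%ΔM = (11,824 − 10,900)/[(10,900+11,824)/2] = 924/11362 ≈ 0.0813.
E_I = %ΔQ/%ΔM ≈ 0.621.
E_I ∈ (0,1): normal good (necessity).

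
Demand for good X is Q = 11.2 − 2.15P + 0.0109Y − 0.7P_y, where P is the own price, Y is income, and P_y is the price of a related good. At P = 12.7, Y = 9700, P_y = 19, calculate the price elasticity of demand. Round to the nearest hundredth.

First evaluate Q: 11.2 − 2.15(12.7) + 0.0109(9700) − 0.7(19) = 11.2 − 27.305 + 105.73 − 13.3 = 76.325.
∂Q/∂P = −2.15, so E_p = (−2.15)·(12.7/76.325) ≈ -0.36.
|E_p| < 1: demand is inelastic.

-0.36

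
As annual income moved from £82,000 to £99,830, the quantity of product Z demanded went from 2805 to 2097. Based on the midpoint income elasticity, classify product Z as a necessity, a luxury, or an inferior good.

inferior

%ΔQ = (2097 − 2805)/[(2805+2097)/2] = -708/2451 ≈ -0.2889.
%ΔI = (99,830 − 82,000)/[(82,000+99,830)/2] = 17830/90915 ≈ 0.1961.
E_I = %ΔQ/%ΔI ≈ -1.473.
E_I < 0: inferior good.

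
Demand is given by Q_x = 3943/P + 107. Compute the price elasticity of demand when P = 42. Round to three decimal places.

-0.467

At P = 42, Q_x = 200.881.
dQ_x/dP = −3943/P² = −2.2353.
Point elasticity E = (dQ_x/dP)·(P/Q_x) = -2.2353 × 42/200.881 ≈ -0.467.
|E| < 1, so demand is inelastic at this price.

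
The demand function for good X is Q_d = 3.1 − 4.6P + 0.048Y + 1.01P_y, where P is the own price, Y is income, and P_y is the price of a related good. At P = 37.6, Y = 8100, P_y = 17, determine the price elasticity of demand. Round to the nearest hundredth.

Evaluating quantity at (P, Y, P_y) gives Q_d = 3.1 − 4.6(37.6) + 0.048(8100) + 1.01(17) = 3.1 − 172.96 + 388.8 + 17.17 = 236.11.
∂Q_d/∂P = −4.6, so E_p = (−4.6)·(37.6/236.11) ≈ -0.73.
|E_p| < 1: demand is inelastic.

-0.73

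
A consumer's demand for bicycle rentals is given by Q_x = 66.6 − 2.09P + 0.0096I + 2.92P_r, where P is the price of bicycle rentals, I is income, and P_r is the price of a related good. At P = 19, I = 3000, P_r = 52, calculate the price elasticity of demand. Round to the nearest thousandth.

-0.191

First evaluate Q_x: 66.6 − 2.09(19) + 0.0096(3000) + 2.92(52) = 66.6 − 39.71 + 28.8 + 151.84 = 207.53.
∂Q_x/∂P = −2.09, so E_p = (−2.09)·(19/207.53) ≈ -0.191.
|E_p| < 1: demand is inelastic.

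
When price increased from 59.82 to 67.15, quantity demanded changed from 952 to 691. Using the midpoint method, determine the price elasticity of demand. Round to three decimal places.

-2.752

%Δq = (691 − 952)/[(952 + 691)/2] = -261/821.5 ≈ -0.3177.
%Δp = (67.15 − 59.82)/[(59.82 + 67.15)/2] = 7.33/63.485 ≈ 0.1155.
Arc elasticity E = %Δq/%Δp ≈ -0.3177/0.1155 ≈ -2.752.
|E| > 1: demand is elastic over this range.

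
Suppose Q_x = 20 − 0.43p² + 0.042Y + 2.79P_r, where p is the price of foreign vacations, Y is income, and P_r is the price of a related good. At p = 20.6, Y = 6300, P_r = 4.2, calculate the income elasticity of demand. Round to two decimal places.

2.32

Substituting, Q_x = 20 − 0.43(20.6)² + 0.042(6300) + 2.79(4.2) = 20 − 182.4748 + 264.6 + 11.718 = 113.8432.
∂Q_x/∂Y = +0.042, so E_I = 0.042·(6300/113.8432) ≈ 2.32.
E_I > 1: normal good (luxury).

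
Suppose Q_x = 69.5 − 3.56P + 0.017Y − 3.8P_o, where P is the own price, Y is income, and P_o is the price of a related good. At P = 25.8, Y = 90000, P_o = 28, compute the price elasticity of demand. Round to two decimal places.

-0.07

Evaluating quantity at (P, Y, P_o) gives Q_x = 69.5 − 3.56(25.8) + 0.017(90000) − 3.8(28) = 69.5 − 91.848 + 1530 − 106.4 = 1401.252.
∂Q_x/∂P = −3.56, so E_p = (−3.56)·(25.8/1401.252) ≈ -0.07.
|E_p| < 1: demand is inelastic.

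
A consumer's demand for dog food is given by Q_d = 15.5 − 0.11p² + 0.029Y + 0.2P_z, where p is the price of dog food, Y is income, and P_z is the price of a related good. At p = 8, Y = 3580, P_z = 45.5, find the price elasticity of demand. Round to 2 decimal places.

-0.12

First evaluate Q_d: 15.5 − 0.11(8)² + 0.029(3580) + 0.2(45.5) = 15.5 − 7.04 + 103.82 + 9.1 = 121.38.
∂Q_d/∂p = −2·0.11·p = -1.76, so E_p = -1.76·(8/121.38) ≈ -0.12.
|E_p| < 1: demand is inelastic.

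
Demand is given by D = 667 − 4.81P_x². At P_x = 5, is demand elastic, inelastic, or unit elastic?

inelastic

At P_x = 5, D = 546.75.
dD/dP_x = −2·4.81·P_x = −48.1.
Point elasticity E = (dD/dP_x)·(P_x/D) = -48.1 × 5/546.75 ≈ -0.440.
|E| ≈ 0.440 < 1, so demand is inelastic.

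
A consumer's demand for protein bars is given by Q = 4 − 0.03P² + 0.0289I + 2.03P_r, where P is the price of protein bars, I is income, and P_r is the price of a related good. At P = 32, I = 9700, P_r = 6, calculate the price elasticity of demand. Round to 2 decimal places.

-0.23

Substituting, Q = 4 − 0.03(32)² + 0.0289(9700) + 2.03(6) = 4 − 30.72 + 280.33 + 12.18 = 265.79.
∂Q/∂P = −2·0.03·P = -1.92, so E_p = -1.92·(32/265.79) ≈ -0.23.
|E_p| < 1: demand is inelastic.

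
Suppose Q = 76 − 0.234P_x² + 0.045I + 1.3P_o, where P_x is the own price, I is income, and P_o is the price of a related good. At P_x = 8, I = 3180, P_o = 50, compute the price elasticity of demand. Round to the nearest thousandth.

Substituting, Q = 76 − 0.234(8)² + 0.045(3180) + 1.3(50) = 76 − 14.976 + 143.1 + 65 = 269.124.
∂Q/∂P_x = −2·0.234·P_x = -3.744, so E_p = -3.744·(8/269.124) ≈ -0.111.
|E_p| < 1: demand is inelastic.

-0.111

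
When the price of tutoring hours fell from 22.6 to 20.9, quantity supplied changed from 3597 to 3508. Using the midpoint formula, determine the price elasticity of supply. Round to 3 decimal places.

%Δq = (3508 − 3597)/[(3597 + 3508)/2] = -89/3552.5 ≈ -0.0251.
%ΔP = (20.9 − 22.6)/[(22.6 + 20.9)/2] = -1.7/21.75 ≈ -0.0782.
Arc elasticity E = %Δq/%ΔP ≈ -0.0251/-0.0782 ≈ 0.321.
|E| < 1: supply is inelastic over this range.

0.321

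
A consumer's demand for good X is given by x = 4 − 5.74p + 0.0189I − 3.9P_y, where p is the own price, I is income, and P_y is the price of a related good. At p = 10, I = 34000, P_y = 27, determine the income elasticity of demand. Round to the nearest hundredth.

First evaluate x: 4 − 5.74(10) + 0.0189(34000) − 3.9(27) = 4 − 57.4 + 642.6 − 105.3 = 483.9.
∂x/∂I = +0.0189, so E_I = 0.0189·(34000/483.9) ≈ 1.33.
E_I > 1: normal good (luxury).

1.33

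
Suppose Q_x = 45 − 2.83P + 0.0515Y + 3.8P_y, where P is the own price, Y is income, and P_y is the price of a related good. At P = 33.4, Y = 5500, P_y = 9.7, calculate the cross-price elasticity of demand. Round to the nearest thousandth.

At the given point, Q_x = 45 − 2.83(33.4) + 0.0515(5500) + 3.8(9.7) = 45 − 94.522 + 283.25 + 36.86 = 270.588.
∂Q_x/∂P_y = +3.8, so E_xy = 3.8·(9.7/270.588) ≈ 0.136.
E_xy > 0: the goods are substitutes.

0.136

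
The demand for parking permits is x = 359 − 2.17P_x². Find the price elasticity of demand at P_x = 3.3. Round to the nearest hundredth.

-0.14

At P_x = 3.3, x = 335.3687.
dx/dP_x = −2·2.17·P_x = −14.322.
Point elasticity E = (dx/dP_x)·(P_x/x) = -14.322 × 3.3/335.3687 ≈ -0.14.
|E| < 1, so demand is inelastic at this price.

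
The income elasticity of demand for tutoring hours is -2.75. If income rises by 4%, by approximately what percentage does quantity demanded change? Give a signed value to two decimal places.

-11.00

%ΔQ ≈ E × %ΔI = (-2.75) × (4%) = -11.00%.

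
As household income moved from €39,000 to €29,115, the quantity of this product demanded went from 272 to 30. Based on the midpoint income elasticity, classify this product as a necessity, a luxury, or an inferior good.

luxury

%ΔQ = (30 − 272)/[(272+30)/2] = -242/151 ≈ -1.6026.
%ΔY = (29,115 − 39,000)/[(39,000+29,115)/2] = -9885/34057.5 ≈ -0.2902.
E_I = %ΔQ/%ΔY ≈ 5.522.
E_I > 1: normal good (luxury).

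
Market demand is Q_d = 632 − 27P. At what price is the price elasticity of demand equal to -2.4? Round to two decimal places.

16.52

Set −bP/(a − bP) = −2.4 ⇒ bP = 2.4(a − bP) ⇒ bP(1+2.4) = 2.4·a.
P = 2.4·632/(27·3.4) ≈ 16.52.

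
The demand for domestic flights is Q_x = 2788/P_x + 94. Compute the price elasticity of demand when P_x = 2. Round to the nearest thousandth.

-0.937

At P_x = 2, Q_x = 1488.
dQ_x/dP_x = −2788/P_x² = −697.
Point elasticity E = (dQ_x/dP_x)·(P_x/Q_x) = -697 × 2/1488 ≈ -0.937.
|E| < 1, so demand is inelastic at this price.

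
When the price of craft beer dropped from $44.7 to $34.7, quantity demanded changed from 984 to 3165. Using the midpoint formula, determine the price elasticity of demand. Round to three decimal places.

-4.174

%Δq = (3165 − 984)/[(984 + 3165)/2] = 2181/2074.5 ≈ 1.0513.
%ΔP = (34.7 − 44.7)/[(44.7 + 34.7)/2] = -10/39.7 ≈ -0.2519.
Arc elasticity E = %Δq/%ΔP ≈ 1.0513/-0.2519 ≈ -4.174.
|E| > 1: demand is elastic over this range.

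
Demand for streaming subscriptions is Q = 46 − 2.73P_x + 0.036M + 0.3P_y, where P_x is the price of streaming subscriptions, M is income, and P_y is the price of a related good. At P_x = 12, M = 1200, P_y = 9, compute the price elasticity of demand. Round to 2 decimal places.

-0.55

Substituting, Q = 46 − 2.73(12) + 0.036(1200) + 0.3(9) = 46 − 32.76 + 43.2 + 2.7 = 59.14.
∂Q/∂P_x = −2.73, so E_p = (−2.73)·(12/59.14) ≈ -0.55.
|E_p| < 1: demand is inelastic.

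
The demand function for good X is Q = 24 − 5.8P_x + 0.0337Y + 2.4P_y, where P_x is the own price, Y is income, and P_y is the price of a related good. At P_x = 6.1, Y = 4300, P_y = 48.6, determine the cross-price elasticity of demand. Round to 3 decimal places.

Substituting, Q = 24 − 5.8(6.1) + 0.0337(4300) + 2.4(48.6) = 24 − 35.38 + 144.91 + 116.64 = 250.17.
∂Q/∂P_y = +2.4, so E_xy = 2.4·(48.6/250.17) ≈ 0.466.
E_xy > 0: the goods are substitutes.

0.466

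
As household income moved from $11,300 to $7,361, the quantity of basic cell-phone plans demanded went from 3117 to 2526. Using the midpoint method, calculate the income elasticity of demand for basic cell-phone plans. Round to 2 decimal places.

%ΔQ = (2526 − 3117)/[(3117+2526)/2] = -591/2821.5 ≈ -0.2095.
%ΔI = (7,361 − 11,300)/[(11,300+7,361)/2] = -3939/9330.5 ≈ -0.4222.
E_I = %ΔQ/%ΔI ≈ 0.50.
E_I ∈ (0,1): normal good (necessity).

0.50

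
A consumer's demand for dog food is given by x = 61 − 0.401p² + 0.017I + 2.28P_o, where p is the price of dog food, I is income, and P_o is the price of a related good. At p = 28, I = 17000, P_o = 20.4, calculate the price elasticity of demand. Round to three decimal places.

Evaluating quantity at (p, I, P_o) gives x = 61 − 0.401(28)² + 0.017(17000) + 2.28(20.4) = 61 − 314.384 + 289 + 46.512 = 82.128.
∂x/∂p = −2·0.401·p = -22.456, so E_p = -22.456·(28/82.128) ≈ -7.656.
|E_p| > 1: demand is elastic.

-7.656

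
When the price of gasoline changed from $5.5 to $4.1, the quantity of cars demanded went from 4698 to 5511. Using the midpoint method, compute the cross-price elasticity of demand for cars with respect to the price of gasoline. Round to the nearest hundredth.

%ΔQ_x = (5511 − 4698)/[(4698+5511)/2] = 813/5104.5 ≈ 0.1593.
%ΔP_y = (4.1 − 5.5)/[(5.5+4.1)/2] ≈ -0.2917.
E_xy = 0.1593/-0.2917 ≈ -0.55.
E_xy < 0, so cars and gasoline are complements.

-0.55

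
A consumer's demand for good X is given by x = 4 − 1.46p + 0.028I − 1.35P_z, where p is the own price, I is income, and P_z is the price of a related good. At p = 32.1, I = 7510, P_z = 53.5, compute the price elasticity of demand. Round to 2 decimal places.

-0.49

Substituting, x = 4 − 1.46(32.1) + 0.028(7510) − 1.35(53.5) = 4 − 46.866 + 210.28 − 72.225 = 95.189.
∂x/∂p = −1.46, so E_p = (−1.46)·(32.1/95.189) ≈ -0.49.
|E_p| < 1: demand is inelastic.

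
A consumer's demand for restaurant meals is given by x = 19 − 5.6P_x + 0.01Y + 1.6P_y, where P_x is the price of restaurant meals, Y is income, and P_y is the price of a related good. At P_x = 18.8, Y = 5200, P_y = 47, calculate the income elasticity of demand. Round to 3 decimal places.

1.271

Substituting, x = 19 − 5.6(18.8) + 0.01(5200) + 1.6(47) = 19 − 105.28 + 52 + 75.2 = 40.92.
∂x/∂Y = +0.01, so E_I = 0.01·(5200/40.92) ≈ 1.271.
E_I > 1: normal good (luxury).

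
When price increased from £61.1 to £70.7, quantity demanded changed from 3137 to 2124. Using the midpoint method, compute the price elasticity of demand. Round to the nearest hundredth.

%Δq = (2124 − 3137)/[(3137 + 2124)/2] = -1013/2630.5 ≈ -0.3851.
%Δp = (70.7 − 61.1)/[(61.1 + 70.7)/2] = 9.6/65.9 ≈ 0.1457.
Arc elasticity E = %Δq/%Δp ≈ -0.3851/0.1457 ≈ -2.64.
|E| > 1: demand is elastic over this range.

-2.64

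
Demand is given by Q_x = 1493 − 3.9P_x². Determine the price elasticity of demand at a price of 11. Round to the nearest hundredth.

-0.92

At P_x = 11, Q_x = 1021.1.
dQ_x/dP_x = −2·3.9·P_x = −85.8.
Point elasticity E = (dQ_x/dP_x)·(P_x/Q_x) = -85.8 × 11/1021.1 ≈ -0.92.
|E| < 1, so demand is inelastic at this price.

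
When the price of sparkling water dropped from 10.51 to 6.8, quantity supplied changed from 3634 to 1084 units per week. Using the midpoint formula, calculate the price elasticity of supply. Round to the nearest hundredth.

2.52

%ΔQ = (1084 − 3634)/[(3634 + 1084)/2] = -2550/2359 ≈ -1.0810.
%ΔP = (6.8 − 10.51)/[(10.51 + 6.8)/2] = -3.71/8.655 ≈ -0.4287.
Arc elasticity E = %ΔQ/%ΔP ≈ -1.0810/-0.4287 ≈ 2.52.
|E| > 1: supply is elastic over this range.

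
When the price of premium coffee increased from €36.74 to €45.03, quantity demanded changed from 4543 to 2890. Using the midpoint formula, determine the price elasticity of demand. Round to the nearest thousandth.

%ΔQ = (2890 − 4543)/[(4543 + 2890)/2] = -1653/3716.5 ≈ -0.4448.
%Δp = (45.03 − 36.74)/[(36.74 + 45.03)/2] = 8.29/40.885 ≈ 0.2028.
Arc elasticity E = %ΔQ/%Δp ≈ -0.4448/0.2028 ≈ -2.194.
|E| > 1: demand is elastic over this range.

-2.194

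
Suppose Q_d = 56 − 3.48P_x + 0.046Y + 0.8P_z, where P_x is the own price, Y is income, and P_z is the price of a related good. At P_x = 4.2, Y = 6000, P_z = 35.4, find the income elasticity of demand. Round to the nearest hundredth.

First evaluate Q_d: 56 − 3.48(4.2) + 0.046(6000) + 0.8(35.4) = 56 − 14.616 + 276 + 28.32 = 345.704.
∂Q_d/∂Y = +0.046, so E_I = 0.046·(6000/345.704) ≈ 0.80.
E_I ∈ (0,1): normal good (necessity).

0.80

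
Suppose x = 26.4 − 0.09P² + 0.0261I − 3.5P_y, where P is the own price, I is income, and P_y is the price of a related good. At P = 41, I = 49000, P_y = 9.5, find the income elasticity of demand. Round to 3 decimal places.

At the given point, x = 26.4 − 0.09(41)² + 0.0261(49000) − 3.5(9.5) = 26.4 − 151.29 + 1278.9 − 33.25 = 1120.76.
∂x/∂I = +0.0261, so E_I = 0.0261·(49000/1120.76) ≈ 1.141.
E_I > 1: normal good (luxury).

1.141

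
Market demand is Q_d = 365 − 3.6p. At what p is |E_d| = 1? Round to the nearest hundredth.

For linear demand Q_d = a − bp, E = −bp/(a − bp). |E| = 1 ⇒ bp = a − bp ⇒ p = a/(2b).
p = 365/(2·3.6) ≈ 50.69.

50.69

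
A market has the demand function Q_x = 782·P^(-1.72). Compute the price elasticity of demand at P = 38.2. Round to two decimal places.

-1.72

For a Cobb–Douglas (constant-elasticity) form Q_x = A·P^α·…, the elasticity with respect to P equals the exponent α at every point.
Here the exponent on P is -1.72, so the price elasticity of demand is -1.72.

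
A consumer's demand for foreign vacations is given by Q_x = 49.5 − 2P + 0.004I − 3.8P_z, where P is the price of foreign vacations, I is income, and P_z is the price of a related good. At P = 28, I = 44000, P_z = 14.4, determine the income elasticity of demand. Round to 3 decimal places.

1.533

Evaluating quantity at (P, I, P_z) gives Q_x = 49.5 − 2(28) + 0.004(44000) − 3.8(14.4) = 49.5 − 56 + 176 − 54.72 = 114.78.
∂Q_x/∂I = +0.004, so E_I = 0.004·(44000/114.78) ≈ 1.533.
E_I > 1: normal good (luxury).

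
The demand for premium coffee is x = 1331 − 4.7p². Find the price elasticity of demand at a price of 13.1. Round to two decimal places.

-3.08

At p = 13.1, x = 524.433.
dx/dp = −2·4.7·p = −123.14.
Point elasticity E = (dx/dp)·(p/x) = -123.14 × 13.1/524.433 ≈ -3.08.
|E| > 1, so demand is elastic at this price.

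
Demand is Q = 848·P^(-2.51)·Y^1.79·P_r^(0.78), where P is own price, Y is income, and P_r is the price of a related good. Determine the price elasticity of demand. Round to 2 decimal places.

For a Cobb–Douglas (constant-elasticity) form Q = A·P^α·…, the elasticity with respect to P equals the exponent α at every point.
Here the exponent on P is -2.51, so the price elasticity of demand is -2.51.

-2.51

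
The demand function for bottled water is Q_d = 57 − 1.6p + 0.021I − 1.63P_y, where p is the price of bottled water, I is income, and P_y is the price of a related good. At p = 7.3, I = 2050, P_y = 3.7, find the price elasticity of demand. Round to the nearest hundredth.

-0.14

Q_d = 57 − 1.6(7.3) + 0.021(2050) − 1.63(3.7) = 57 − 11.68 + 43.05 − 6.031 = 82.339.
∂Q_d/∂p = −1.6, so E_p = (−1.6)·(7.3/82.339) ≈ -0.14.
|E_p| < 1: demand is inelastic.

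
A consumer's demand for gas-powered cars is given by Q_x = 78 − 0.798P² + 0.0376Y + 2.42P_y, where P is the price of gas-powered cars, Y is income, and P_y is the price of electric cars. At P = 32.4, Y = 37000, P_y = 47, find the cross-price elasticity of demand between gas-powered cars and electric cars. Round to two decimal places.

First evaluate Q_x: 78 − 0.798(32.4)² + 0.0376(37000) + 2.42(47) = 78 − 837.7085 + 1391.2 + 113.74 = 745.2315.
∂Q_x/∂P_y = +2.42, so E_xy = 2.42·(47/745.2315) ≈ 0.15.
E_xy > 0: the goods are substitutes.

0.15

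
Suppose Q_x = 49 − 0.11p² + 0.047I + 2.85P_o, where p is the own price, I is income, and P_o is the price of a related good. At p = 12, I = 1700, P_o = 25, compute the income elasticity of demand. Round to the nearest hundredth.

Evaluating quantity at (p, I, P_o) gives Q_x = 49 − 0.11(12)² + 0.047(1700) + 2.85(25) = 49 − 15.84 + 79.9 + 71.25 = 184.31.
∂Q_x/∂I = +0.047, so E_I = 0.047·(1700/184.31) ≈ 0.43.
E_I ∈ (0,1): normal good (necessity).

0.43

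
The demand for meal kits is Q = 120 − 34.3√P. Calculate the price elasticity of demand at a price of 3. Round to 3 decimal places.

At P = 3, Q = 60.5907.
dQ/dP = −34.3/(2√P) = −34.3/(2·1.7321).
Point elasticity E = (dQ/dP)·(P/Q) = -9.9016 × 3/60.5907 ≈ -0.490.
|E| < 1, so demand is inelastic at this price.

-0.490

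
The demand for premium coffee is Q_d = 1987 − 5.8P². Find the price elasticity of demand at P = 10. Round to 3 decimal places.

At P = 10, Q_d = 1407.
dQ_d/dP = −2·5.8·P = −116.
Point elasticity E = (dQ_d/dP)·(P/Q_d) = -116 × 10/1407 ≈ -0.824.
|E| < 1, so demand is inelastic at this price.

-0.824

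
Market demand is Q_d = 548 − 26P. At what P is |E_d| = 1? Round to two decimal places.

10.54

For linear demand Q_d = a − bP, E = −bP/(a − bP). |E| = 1 ⇒ bP = a − bP ⇒ P = a/(2b).
P = 548/(2·26) ≈ 10.54.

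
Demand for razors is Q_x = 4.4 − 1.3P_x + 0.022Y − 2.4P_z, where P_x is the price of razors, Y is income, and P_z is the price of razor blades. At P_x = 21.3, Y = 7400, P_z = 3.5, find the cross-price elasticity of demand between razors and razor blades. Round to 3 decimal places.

At the given point, Q_x = 4.4 − 1.3(21.3) + 0.022(7400) − 2.4(3.5) = 4.4 − 27.69 + 162.8 − 8.4 = 131.11.
∂Q_x/∂P_z = −2.4, so E_xy = -2.4·(3.5/131.11) ≈ -0.064.
E_xy < 0: the goods are complements.

-0.064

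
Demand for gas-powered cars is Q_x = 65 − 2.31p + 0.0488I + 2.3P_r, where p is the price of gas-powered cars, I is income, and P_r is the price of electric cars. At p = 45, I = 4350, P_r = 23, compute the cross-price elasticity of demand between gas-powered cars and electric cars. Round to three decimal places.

0.234

Q_x = 65 − 2.31(45) + 0.0488(4350) + 2.3(23) = 65 − 103.95 + 212.28 + 52.9 = 226.23.
∂Q_x/∂P_r = +2.3, so E_xy = 2.3·(23/226.23) ≈ 0.234.
E_xy > 0: the goods are substitutes.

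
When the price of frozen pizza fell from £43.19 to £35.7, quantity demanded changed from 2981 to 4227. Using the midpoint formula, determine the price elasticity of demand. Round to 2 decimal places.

%Δq = (4227 − 2981)/[(2981 + 4227)/2] = 1246/3604 ≈ 0.3457.
%Δp = (35.7 − 43.19)/[(43.19 + 35.7)/2] = -7.49/39.445 ≈ -0.1899.
Arc elasticity E = %Δq/%Δp ≈ 0.3457/-0.1899 ≈ -1.82.
|E| > 1: demand is elastic over this range.

-1.82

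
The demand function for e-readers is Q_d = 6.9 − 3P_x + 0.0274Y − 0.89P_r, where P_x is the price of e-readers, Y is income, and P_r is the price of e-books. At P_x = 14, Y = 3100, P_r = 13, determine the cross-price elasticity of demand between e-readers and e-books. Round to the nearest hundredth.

-0.30

Q_d = 6.9 − 3(14) + 0.0274(3100) − 0.89(13) = 6.9 − 42 + 84.94 − 11.57 = 38.27.
∂Q_d/∂P_r = −0.89, so E_xy = -0.89·(13/38.27) ≈ -0.30.
E_xy < 0: the goods are complements.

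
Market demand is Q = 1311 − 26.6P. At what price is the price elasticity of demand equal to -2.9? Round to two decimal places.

Set −bP/(a − bP) = −2.9 ⇒ bP = 2.9(a − bP) ⇒ bP(1+2.9) = 2.9·a.
P = 2.9·1311/(26.6·3.9) ≈ 36.65.

36.65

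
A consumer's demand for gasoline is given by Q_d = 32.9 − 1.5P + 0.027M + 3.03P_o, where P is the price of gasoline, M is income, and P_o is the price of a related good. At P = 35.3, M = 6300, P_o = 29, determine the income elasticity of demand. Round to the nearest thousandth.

Q_d = 32.9 − 1.5(35.3) + 0.027(6300) + 3.03(29) = 32.9 − 52.95 + 170.1 + 87.87 = 237.92.
∂Q_d/∂M = +0.027, so E_I = 0.027·(6300/237.92) ≈ 0.715.
E_I ∈ (0,1): normal good (necessity).

0.715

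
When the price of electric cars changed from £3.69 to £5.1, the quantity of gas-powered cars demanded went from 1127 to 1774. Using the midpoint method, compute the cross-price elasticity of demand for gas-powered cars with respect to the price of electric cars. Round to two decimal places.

1.39

%ΔQ_x = (1774 − 1127)/[(1127+1774)/2] = 647/1450.5 ≈ 0.4461.
%ΔP_y = (5.1 − 3.69)/[(3.69+5.1)/2] ≈ 0.3208.
E_xy = 0.4461/0.3208 ≈ 1.39.
E_xy > 0, so gas-powered cars and electric cars are substitutes.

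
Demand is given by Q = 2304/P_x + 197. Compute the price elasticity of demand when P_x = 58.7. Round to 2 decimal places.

At P_x = 58.7, Q = 236.2504.
dQ/dP_x = −2304/P_x² = −0.6687.
Point elasticity E = (dQ/dP_x)·(P_x/Q) = -0.6687 × 58.7/236.2504 ≈ -0.17.
|E| < 1, so demand is inelastic at this price.

-0.17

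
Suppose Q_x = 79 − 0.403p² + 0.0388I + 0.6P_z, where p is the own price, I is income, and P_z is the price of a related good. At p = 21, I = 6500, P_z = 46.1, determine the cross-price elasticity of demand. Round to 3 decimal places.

Substituting, Q_x = 79 − 0.403(21)² + 0.0388(6500) + 0.6(46.1) = 79 − 177.723 + 252.2 + 27.66 = 181.137.
∂Q_x/∂P_z = +0.6, so E_xy = 0.6·(46.1/181.137) ≈ 0.153.
E_xy > 0: the goods are substitutes.

0.153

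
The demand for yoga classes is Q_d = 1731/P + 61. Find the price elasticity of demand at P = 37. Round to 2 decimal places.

-0.43

At P = 37, Q_d = 107.7838.
dQ_d/dP = −1731/P² = −1.2644.
Point elasticity E = (dQ_d/dP)·(P/Q_d) = -1.2644 × 37/107.7838 ≈ -0.43.
|E| < 1, so demand is inelastic at this price.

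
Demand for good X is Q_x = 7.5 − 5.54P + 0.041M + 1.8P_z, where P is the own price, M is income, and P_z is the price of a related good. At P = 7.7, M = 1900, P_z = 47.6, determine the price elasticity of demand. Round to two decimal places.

-0.33

At the given point, Q_x = 7.5 − 5.54(7.7) + 0.041(1900) + 1.8(47.6) = 7.5 − 42.658 + 77.9 + 85.68 = 128.422.
∂Q_x/∂P = −5.54, so E_p = (−5.54)·(7.7/128.422) ≈ -0.33.
|E_p| < 1: demand is inelastic.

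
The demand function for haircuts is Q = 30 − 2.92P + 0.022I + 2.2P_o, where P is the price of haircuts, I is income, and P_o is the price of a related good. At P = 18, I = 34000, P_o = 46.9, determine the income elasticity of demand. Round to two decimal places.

Evaluating quantity at (P, I, P_o) gives Q = 30 − 2.92(18) + 0.022(34000) + 2.2(46.9) = 30 − 52.56 + 748 + 103.18 = 828.62.
∂Q/∂I = +0.022, so E_I = 0.022·(34000/828.62) ≈ 0.90.
E_I ∈ (0,1): normal good (necessity).

0.90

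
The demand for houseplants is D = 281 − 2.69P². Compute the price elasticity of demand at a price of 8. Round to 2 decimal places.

At P = 8, D = 108.84.
dD/dP = −2·2.69·P = −43.04.
Point elasticity E = (dD/dP)·(P/D) = -43.04 × 8/108.84 ≈ -3.16.
|E| > 1, so demand is elastic at this price.

-3.16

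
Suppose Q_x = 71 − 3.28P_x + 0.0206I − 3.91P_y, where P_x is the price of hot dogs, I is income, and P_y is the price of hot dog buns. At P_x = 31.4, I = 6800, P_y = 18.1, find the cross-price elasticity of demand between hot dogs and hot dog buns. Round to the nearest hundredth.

-1.90

At the given point, Q_x = 71 − 3.28(31.4) + 0.0206(6800) − 3.91(18.1) = 71 − 102.992 + 140.08 − 70.771 = 37.317.
∂Q_x/∂P_y = −3.91, so E_xy = -3.91·(18.1/37.317) ≈ -1.90.
E_xy < 0: the goods are complements.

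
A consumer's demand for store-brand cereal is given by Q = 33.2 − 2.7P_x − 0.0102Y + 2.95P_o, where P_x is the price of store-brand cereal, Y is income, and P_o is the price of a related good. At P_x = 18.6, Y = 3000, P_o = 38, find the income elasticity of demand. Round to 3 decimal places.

-0.475

At the given point, Q = 33.2 − 2.7(18.6) − 0.0102(3000) + 2.95(38) = 33.2 − 50.22 − 30.6 + 112.1 = 64.48.
∂Q/∂Y = −0.0102, so E_I = -0.0102·(3000/64.48) ≈ -0.475.
E_I < 0: inferior good.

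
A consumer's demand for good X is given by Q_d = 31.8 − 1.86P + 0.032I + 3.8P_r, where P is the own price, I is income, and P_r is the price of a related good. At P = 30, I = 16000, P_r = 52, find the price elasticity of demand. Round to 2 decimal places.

-0.08

First evaluate Q_d: 31.8 − 1.86(30) + 0.032(16000) + 3.8(52) = 31.8 − 55.8 + 512 + 197.6 = 685.6.
∂Q_d/∂P = −1.86, so E_p = (−1.86)·(30/685.6) ≈ -0.08.
|E_p| < 1: demand is inelastic.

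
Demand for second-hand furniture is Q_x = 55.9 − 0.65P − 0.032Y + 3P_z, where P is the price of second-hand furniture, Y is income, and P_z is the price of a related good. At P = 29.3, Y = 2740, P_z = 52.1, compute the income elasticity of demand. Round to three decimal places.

-0.831

Q_x = 55.9 − 0.65(29.3) − 0.032(2740) + 3(52.1) = 55.9 − 19.045 − 87.68 + 156.3 = 105.475.
∂Q_x/∂Y = −0.032, so E_I = -0.032·(2740/105.475) ≈ -0.831.
E_I < 0: inferior good.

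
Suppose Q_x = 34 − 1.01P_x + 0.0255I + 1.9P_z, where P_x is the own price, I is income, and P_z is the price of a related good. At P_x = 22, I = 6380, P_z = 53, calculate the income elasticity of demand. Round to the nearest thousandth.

Substituting, Q_x = 34 − 1.01(22) + 0.0255(6380) + 1.9(53) = 34 − 22.22 + 162.69 + 100.7 = 275.17.
∂Q_x/∂I = +0.0255, so E_I = 0.0255·(6380/275.17) ≈ 0.591.
E_I ∈ (0,1): normal good (necessity).

0.591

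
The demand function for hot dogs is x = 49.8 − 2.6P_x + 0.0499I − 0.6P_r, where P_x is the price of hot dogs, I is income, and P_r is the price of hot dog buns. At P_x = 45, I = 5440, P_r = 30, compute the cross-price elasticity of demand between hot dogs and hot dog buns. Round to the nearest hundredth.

-0.10

Substituting, x = 49.8 − 2.6(45) + 0.0499(5440) − 0.6(30) = 49.8 − 117 + 271.456 − 18 = 186.256.
∂x/∂P_r = −0.6, so E_xy = -0.6·(30/186.256) ≈ -0.10.
E_xy < 0: the goods are complements.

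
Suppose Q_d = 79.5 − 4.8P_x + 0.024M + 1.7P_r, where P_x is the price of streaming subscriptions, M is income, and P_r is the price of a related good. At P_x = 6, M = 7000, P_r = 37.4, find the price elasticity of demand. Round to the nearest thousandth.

-0.102

Evaluating quantity at (P_x, M, P_r) gives Q_d = 79.5 − 4.8(6) + 0.024(7000) + 1.7(37.4) = 79.5 − 28.8 + 168 + 63.58 = 282.28.
∂Q_d/∂P_x = −4.8, so E_p = (−4.8)·(6/282.28) ≈ -0.102.
|E_p| < 1: demand is inelastic.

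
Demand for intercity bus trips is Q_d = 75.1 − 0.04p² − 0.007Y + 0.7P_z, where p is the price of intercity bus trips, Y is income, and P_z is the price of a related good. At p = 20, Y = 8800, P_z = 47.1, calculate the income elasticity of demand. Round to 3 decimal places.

-2.022

Substituting, Q_d = 75.1 − 0.04(20)² − 0.007(8800) + 0.7(47.1) = 75.1 − 16 − 61.6 + 32.97 = 30.47.
∂Q_d/∂Y = −0.007, so E_I = -0.007·(8800/30.47) ≈ -2.022.
E_I < 0: inferior good.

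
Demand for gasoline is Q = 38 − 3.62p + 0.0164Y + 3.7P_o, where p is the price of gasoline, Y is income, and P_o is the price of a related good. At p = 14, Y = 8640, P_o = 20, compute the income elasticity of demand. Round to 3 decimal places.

0.698

First evaluate Q: 38 − 3.62(14) + 0.0164(8640) + 3.7(20) = 38 − 50.68 + 141.696 + 74 = 203.016.
∂Q/∂Y = +0.0164, so E_I = 0.0164·(8640/203.016) ≈ 0.698.
E_I ∈ (0,1): normal good (necessity).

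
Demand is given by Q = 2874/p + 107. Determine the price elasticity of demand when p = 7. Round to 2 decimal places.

At p = 7, Q = 517.5714.
dQ/dp = −2874/p² = −58.6531.
Point elasticity E = (dQ/dp)·(p/Q) = -58.6531 × 7/517.5714 ≈ -0.79.
|E| < 1, so demand is inelastic at this price.

-0.79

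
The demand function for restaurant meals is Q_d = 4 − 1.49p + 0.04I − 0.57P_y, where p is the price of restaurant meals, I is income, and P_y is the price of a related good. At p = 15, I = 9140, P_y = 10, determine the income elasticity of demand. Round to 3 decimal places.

1.070

First evaluate Q_d: 4 − 1.49(15) + 0.04(9140) − 0.57(10) = 4 − 22.35 + 365.6 − 5.7 = 341.55.
∂Q_d/∂I = +0.04, so E_I = 0.04·(9140/341.55) ≈ 1.070.
E_I > 1: normal good (luxury).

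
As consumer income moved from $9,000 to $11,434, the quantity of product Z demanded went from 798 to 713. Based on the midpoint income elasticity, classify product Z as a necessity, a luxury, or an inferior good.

inferior

%ΔQ = (713 − 798)/[(798+713)/2] = -85/755.5 ≈ -0.1125.
%ΔM = (11,434 − 9,000)/[(9,000+11,434)/2] = 2434/10217 ≈ 0.2382.
E_I = %ΔQ/%ΔM ≈ -0.472.
E_I < 0: inferior good.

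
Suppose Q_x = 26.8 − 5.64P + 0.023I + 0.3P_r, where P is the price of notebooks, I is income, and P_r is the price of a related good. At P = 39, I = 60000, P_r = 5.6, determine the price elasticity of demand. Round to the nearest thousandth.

Substituting, Q_x = 26.8 − 5.64(39) + 0.023(60000) + 0.3(5.6) = 26.8 − 219.96 + 1380 + 1.68 = 1188.52.
∂Q_x/∂P = −5.64, so E_p = (−5.64)·(39/1188.52) ≈ -0.185.
|E_p| < 1: demand is inelastic.

-0.185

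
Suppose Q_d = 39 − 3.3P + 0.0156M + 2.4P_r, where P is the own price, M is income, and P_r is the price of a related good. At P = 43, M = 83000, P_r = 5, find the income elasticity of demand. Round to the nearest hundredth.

1.08

First evaluate Q_d: 39 − 3.3(43) + 0.0156(83000) + 2.4(5) = 39 − 141.9 + 1294.8 + 12 = 1203.9.
∂Q_d/∂M = +0.0156, so E_I = 0.0156·(83000/1203.9) ≈ 1.08.
E_I > 1: normal good (luxury).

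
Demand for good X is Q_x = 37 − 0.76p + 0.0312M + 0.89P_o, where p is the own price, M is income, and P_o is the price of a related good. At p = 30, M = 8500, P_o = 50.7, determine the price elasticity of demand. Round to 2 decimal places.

First evaluate Q_x: 37 − 0.76(30) + 0.0312(8500) + 0.89(50.7) = 37 − 22.8 + 265.2 + 45.123 = 324.523.
∂Q_x/∂p = −0.76, so E_p = (−0.76)·(30/324.523) ≈ -0.07.
|E_p| < 1: demand is inelastic.

-0.07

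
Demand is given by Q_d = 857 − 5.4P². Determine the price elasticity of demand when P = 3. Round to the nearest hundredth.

At P = 3, Q_d = 808.4.
dQ_d/dP = −2·5.4·P = −32.4.
Point elasticity E = (dQ_d/dP)·(P/Q_d) = -32.4 × 3/808.4 ≈ -0.12.
|E| < 1, so demand is inelastic at this price.

-0.12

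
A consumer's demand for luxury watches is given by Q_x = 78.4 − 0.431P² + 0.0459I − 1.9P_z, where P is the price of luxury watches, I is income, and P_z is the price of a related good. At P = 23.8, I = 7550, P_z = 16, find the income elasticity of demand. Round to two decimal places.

2.30

First evaluate Q_x: 78.4 − 0.431(23.8)² + 0.0459(7550) − 1.9(16) = 78.4 − 244.1356 + 346.545 − 30.4 = 150.4094.
∂Q_x/∂I = +0.0459, so E_I = 0.0459·(7550/150.4094) ≈ 2.30.
E_I > 1: normal good (luxury).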